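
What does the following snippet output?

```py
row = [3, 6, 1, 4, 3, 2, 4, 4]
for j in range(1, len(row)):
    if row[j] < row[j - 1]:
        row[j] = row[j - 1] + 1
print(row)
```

[3, 6, 7, 8, 9, 10, 11, 12]

j=1: 6>=3, unchanged → [3, 6, 1, 4, 3, 2, 4, 4]
j=2: 1<6, row[2] = 6+1 = 7 → [3, 6, 7, 4, 3, 2, 4, 4]
j=3: 4<7, row[3] = 7+1 = 8 → [3, 6, 7, 8, 3, 2, 4, 4]
j=4: 3<8, row[4] = 8+1 = 9 → [3, 6, 7, 8, 9, 2, 4, 4]
j=5: 2<9, row[5] = 9+1 = 10 → [3, 6, 7, 8, 9, 10, 4, 4]
j=6: 4<10, row[6] = 10+1 = 11 → [3, 6, 7, 8, 9, 10, 11, 4]
j=7: 4<11, row[7] = 11+1 = 12 → [3, 6, 7, 8, 9, 10, 11, 12]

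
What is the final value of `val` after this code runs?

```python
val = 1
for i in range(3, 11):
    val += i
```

53

i=3: val = 1+3 = 4
i=4: val = 4+4 = 8
i=5: val = 8+5 = 13
i=6: val = 13+6 = 19
i=7: val = 19+7 = 26
i=8: val = 26+8 = 34
i=9: val = 34+9 = 43
i=10: val = 43+10 = 53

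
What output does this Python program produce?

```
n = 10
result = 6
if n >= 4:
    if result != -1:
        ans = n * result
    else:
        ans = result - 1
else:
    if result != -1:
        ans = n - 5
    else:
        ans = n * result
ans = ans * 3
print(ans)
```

180

n=10, result=6
n >= 4 is True; result != -1 is True
→ ans = n * result = 60
ans = 60*3 = 180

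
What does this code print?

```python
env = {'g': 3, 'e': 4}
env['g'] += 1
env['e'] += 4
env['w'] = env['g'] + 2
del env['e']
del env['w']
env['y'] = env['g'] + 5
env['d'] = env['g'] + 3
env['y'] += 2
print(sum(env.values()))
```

22

env['g'] = 3+1 = 4 → {'g': 4, 'e': 4}
env['e'] = 4+4 = 8 → {'g': 4, 'e': 8}
env['w'] = env['g']+2 = 6 → {'g': 4, 'e': 8, 'w': 6}
del 'e' → {'g': 4, 'w': 6}
del 'w' → {'g': 4}
env['y'] = env['g']+5 = 9 → {'g': 4, 'y': 9}
env['d'] = env['g']+3 = 7 → {'g': 4, 'y': 9, 'd': 7}
env['y'] = 9+2 = 11 → {'g': 4, 'y': 11, 'd': 7}
sum of values = 22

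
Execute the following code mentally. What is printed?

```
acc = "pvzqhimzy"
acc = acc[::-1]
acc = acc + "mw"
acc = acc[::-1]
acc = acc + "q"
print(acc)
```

wmpvzqhimzyq

reverse → 'yzmihqzvp'
+ 'mw' → 'yzmihqzvpmw'
reverse → 'wmpvzqhimzy'
+ 'q' → 'wmpvzqhimzyq'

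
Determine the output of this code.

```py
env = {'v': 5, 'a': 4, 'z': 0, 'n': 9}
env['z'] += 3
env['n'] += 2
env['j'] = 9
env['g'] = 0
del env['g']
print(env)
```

{'v': 5, 'a': 4, 'z': 3, 'n': 11, 'j': 9}

env['z'] = 0+3 = 3 → {'v': 5, 'a': 4, 'z': 3, 'n': 9}
env['n'] = 9+2 = 11 → {'v': 5, 'a': 4, 'z': 3, 'n': 11}
env['j'] = 9 → {'v': 5, 'a': 4, 'z': 3, 'n': 11, 'j': 9}
env['g'] = 0 → {'v': 5, 'a': 4, 'z': 3, 'n': 11, 'j': 9, 'g': 0}
del 'g' → {'v': 5, 'a': 4, 'z': 3, 'n': 11, 'j': 9}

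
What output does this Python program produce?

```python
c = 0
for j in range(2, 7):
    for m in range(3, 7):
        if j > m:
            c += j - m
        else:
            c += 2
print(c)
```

j=2,m=3: not 2>3, c = 0+2 = 2
j=2,m=4: not 2>4, c = 2+2 = 4
j=2,m=5: not 2>5, c = 4+2 = 6
j=2,m=6: not 2>6, c = 6+2 = 8
j=3,m=3: not 3>3, c = 8+2 = 10
j=3,m=4: not 3>4, c = 10+2 = 12
j=3,m=5: not 3>5, c = 12+2 = 14
j=3,m=6: not 3>6, c = 14+2 = 16
j=4,m=3: 4>3, c = 16+1 = 17
j=4,m=4: not 4>4, c = 17+2 = 19
j=4,m=5: not 4>5, c = 19+2 = 21
j=4,m=6: not 4>6, c = 21+2 = 23
j=5,m=3: 5>3, c = 23+2 = 25
j=5,m=4: 5>4, c = 25+1 = 26
j=5,m=5: not 5>5, c = 26+2 = 28
j=5,m=6: not 5>6, c = 28+2 = 30
j=6,m=3: 6>3, c = 30+3 = 33
j=6,m=4: 6>4, c = 33+2 = 35
j=6,m=5: 6>5, c = 35+1 = 36
j=6,m=6: not 6>6, c = 36+2 = 38

38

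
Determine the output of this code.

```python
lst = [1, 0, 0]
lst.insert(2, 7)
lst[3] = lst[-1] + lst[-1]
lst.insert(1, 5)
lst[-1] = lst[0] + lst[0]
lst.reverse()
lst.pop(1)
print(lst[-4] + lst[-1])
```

insert 7 at 2 → [1, 0, 7, 0]
lst[3] = lst[-1]+lst[-1] = 0+0 = 0 → [1, 0, 7, 0]
insert 5 at 1 → [1, 5, 0, 7, 0]
lst[-1] = lst[0]+lst[0] = 1+1 = 2 → [1, 5, 0, 7, 2]
reverse → [2, 7, 0, 5, 1]
pop(1) removes 7 → [2, 0, 5, 1]
lst[-4]+lst[-1] = 2+1 = 3

3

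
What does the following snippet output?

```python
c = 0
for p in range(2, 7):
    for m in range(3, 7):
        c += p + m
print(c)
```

p=2,m=3: c = 0+5 = 5
p=2,m=4: c = 5+6 = 11
p=2,m=5: c = 11+7 = 18
p=2,m=6: c = 18+8 = 26
p=3,m=3: c = 26+6 = 32
p=3,m=4: c = 32+7 = 39
p=3,m=5: c = 39+8 = 47
p=3,m=6: c = 47+9 = 56
p=4,m=3: c = 56+7 = 63
p=4,m=4: c = 63+8 = 71
p=4,m=5: c = 71+9 = 80
p=4,m=6: c = 80+10 = 90
p=5,m=3: c = 90+8 = 98
p=5,m=4: c = 98+9 = 107
p=5,m=5: c = 107+10 = 117
p=5,m=6: c = 117+11 = 128
p=6,m=3: c = 128+9 = 137
p=6,m=4: c = 137+10 = 147
p=6,m=5: c = 147+11 = 158
p=6,m=6: c = 158+12 = 170

170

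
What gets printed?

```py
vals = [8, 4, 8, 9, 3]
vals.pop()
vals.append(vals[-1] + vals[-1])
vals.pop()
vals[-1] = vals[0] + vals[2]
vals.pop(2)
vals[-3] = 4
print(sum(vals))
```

24

pop() removes 3 → [8, 4, 8, 9]
append vals[-1]+vals[-1] = 9+9 = 18 → [8, 4, 8, 9, 18]
pop() removes 18 → [8, 4, 8, 9]
vals[-1] = vals[0]+vals[2] = 8+8 = 16 → [8, 4, 8, 16]
pop(2) removes 8 → [8, 4, 16]
vals[-3] = 4 → [4, 4, 16]
sum = 24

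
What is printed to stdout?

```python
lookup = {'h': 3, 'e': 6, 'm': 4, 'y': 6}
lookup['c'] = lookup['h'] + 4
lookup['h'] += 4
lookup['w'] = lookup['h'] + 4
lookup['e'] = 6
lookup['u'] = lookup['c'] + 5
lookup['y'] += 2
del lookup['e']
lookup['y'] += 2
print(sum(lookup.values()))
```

lookup['c'] = lookup['h']+4 = 7 → {'h': 3, 'e': 6, 'm': 4, 'y': 6, 'c': 7}
lookup['h'] = 3+4 = 7 → {'h': 7, 'e': 6, 'm': 4, 'y': 6, 'c': 7}
lookup['w'] = lookup['h']+4 = 11 → {'h': 7, 'e': 6, 'm': 4, 'y': 6, 'c': 7, 'w': 11}
lookup['e'] = 6 → {'h': 7, 'e': 6, 'm': 4, 'y': 6, 'c': 7, 'w': 11}
lookup['u'] = lookup['c']+5 = 12 → {'h': 7, 'e': 6, 'm': 4, 'y': 6, 'c': 7, 'w': 11, 'u': 12}
lookup['y'] = 6+2 = 8 → {'h': 7, 'e': 6, 'm': 4, 'y': 8, 'c': 7, 'w': 11, 'u': 12}
del 'e' → {'h': 7, 'm': 4, 'y': 8, 'c': 7, 'w': 11, 'u': 12}
lookup['y'] = 8+2 = 10 → {'h': 7, 'm': 4, 'y': 10, 'c': 7, 'w': 11, 'u': 12}
sum of values = 51

51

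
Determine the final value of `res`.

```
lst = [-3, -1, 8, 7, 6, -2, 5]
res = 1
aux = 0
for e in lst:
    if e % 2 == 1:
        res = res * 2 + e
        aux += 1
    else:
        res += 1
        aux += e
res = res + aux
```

e=-3: odd, res = 1*2+(-3) = -1; aux=1
e=-1: odd, res = (-1)*2+(-1) = -3; aux=2
e=8: not odd, res = (-3)+1 = -2; aux=10
e=7: odd, res = (-2)*2+7 = 3; aux=11
e=6: not odd, res = 3+1 = 4; aux=17
e=-2: not odd, res = 4+1 = 5; aux=15
e=5: odd, res = 5*2+5 = 15; aux=16
res+aux = 15+16 = 31

31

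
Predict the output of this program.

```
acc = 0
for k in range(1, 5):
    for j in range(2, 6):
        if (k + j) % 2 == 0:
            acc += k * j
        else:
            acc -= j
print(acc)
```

k=1,j=2: odd sum, acc = 0-2 = -2
k=1,j=3: even sum, acc = (-2)+3 = 1
k=1,j=4: odd sum, acc = 1-4 = -3
k=1,j=5: even sum, acc = (-3)+5 = 2
k=2,j=2: even sum, acc = 2+4 = 6
k=2,j=3: odd sum, acc = 6-3 = 3
k=2,j=4: even sum, acc = 3+8 = 11
k=2,j=5: odd sum, acc = 11-5 = 6
k=3,j=2: odd sum, acc = 6-2 = 4
k=3,j=3: even sum, acc = 4+9 = 13
k=3,j=4: odd sum, acc = 13-4 = 9
k=3,j=5: even sum, acc = 9+15 = 24
k=4,j=2: even sum, acc = 24+8 = 32
k=4,j=3: odd sum, acc = 32-3 = 29
k=4,j=4: even sum, acc = 29+16 = 45
k=4,j=5: odd sum, acc = 45-5 = 40

40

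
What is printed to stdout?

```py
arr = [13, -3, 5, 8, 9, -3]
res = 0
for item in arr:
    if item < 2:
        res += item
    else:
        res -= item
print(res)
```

item=13: not <2, res = 0-13 = -13
item=-3: <2, res = (-13)+(-3) = -16
item=5: not <2, res = (-16)-5 = -21
item=8: not <2, res = (-21)-8 = -29
item=9: not <2, res = (-29)-9 = -38
item=-3: <2, res = (-38)+(-3) = -41

-41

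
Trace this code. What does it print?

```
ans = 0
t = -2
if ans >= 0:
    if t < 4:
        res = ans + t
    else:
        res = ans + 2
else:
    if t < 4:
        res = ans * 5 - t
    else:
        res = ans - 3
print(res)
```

ans=0, t=-2
ans >= 0 is True; t < 4 is True
→ res = ans + t = -2

-2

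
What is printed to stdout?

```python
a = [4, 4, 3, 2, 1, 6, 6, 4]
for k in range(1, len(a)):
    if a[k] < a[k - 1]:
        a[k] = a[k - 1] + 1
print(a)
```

k=1: 4>=4, unchanged → [4, 4, 3, 2, 1, 6, 6, 4]
k=2: 3<4, a[2] = 4+1 = 5 → [4, 4, 5, 2, 1, 6, 6, 4]
k=3: 2<5, a[3] = 5+1 = 6 → [4, 4, 5, 6, 1, 6, 6, 4]
k=4: 1<6, a[4] = 6+1 = 7 → [4, 4, 5, 6, 7, 6, 6, 4]
k=5: 6<7, a[5] = 7+1 = 8 → [4, 4, 5, 6, 7, 8, 6, 4]
k=6: 6<8, a[6] = 8+1 = 9 → [4, 4, 5, 6, 7, 8, 9, 4]
k=7: 4<9, a[7] = 9+1 = 10 → [4, 4, 5, 6, 7, 8, 9, 10]

[4, 4, 5, 6, 7, 8, 9, 10]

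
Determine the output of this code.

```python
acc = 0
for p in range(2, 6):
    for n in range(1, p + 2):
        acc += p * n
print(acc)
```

p=2,n=1: acc = 0+2 = 2
p=2,n=2: acc = 2+4 = 6
p=2,n=3: acc = 6+6 = 12
p=3,n=1: acc = 12+3 = 15
p=3,n=2: acc = 15+6 = 21
p=3,n=3: acc = 21+9 = 30
p=3,n=4: acc = 30+12 = 42
p=4,n=1: acc = 42+4 = 46
p=4,n=2: acc = 46+8 = 54
p=4,n=3: acc = 54+12 = 66
p=4,n=4: acc = 66+16 = 82
p=4,n=5: acc = 82+20 = 102
p=5,n=1: acc = 102+5 = 107
p=5,n=2: acc = 107+10 = 117
p=5,n=3: acc = 117+15 = 132
p=5,n=4: acc = 132+20 = 152
p=5,n=5: acc = 152+25 = 177
p=5,n=6: acc = 177+30 = 207

207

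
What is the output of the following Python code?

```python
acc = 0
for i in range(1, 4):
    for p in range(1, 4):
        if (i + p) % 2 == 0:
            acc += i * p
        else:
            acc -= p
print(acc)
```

i=1,p=1: even sum, acc = 0+1 = 1
i=1,p=2: odd sum, acc = 1-2 = -1
i=1,p=3: even sum, acc = (-1)+3 = 2
i=2,p=1: odd sum, acc = 2-1 = 1
i=2,p=2: even sum, acc = 1+4 = 5
i=2,p=3: odd sum, acc = 5-3 = 2
i=3,p=1: even sum, acc = 2+3 = 5
i=3,p=2: odd sum, acc = 5-2 = 3
i=3,p=3: even sum, acc = 3+9 = 12

12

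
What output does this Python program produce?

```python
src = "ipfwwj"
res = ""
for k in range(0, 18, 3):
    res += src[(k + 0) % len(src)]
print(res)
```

iwiwiw

k=0: add src[0]='i' → 'i'
k=3: add src[3]='w' → 'iw'
k=6: add src[0]='i' → 'iwi'
k=9: add src[3]='w' → 'iwiw'
k=12: add src[0]='i' → 'iwiwi'
k=15: add src[3]='w' → 'iwiwiw'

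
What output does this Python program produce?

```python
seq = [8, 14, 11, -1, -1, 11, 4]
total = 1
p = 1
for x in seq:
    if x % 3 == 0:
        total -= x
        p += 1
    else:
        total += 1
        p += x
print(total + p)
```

x=8: not %3==0, total = 1+1 = 2; p=9
x=14: not %3==0, total = 2+1 = 3; p=23
x=11: not %3==0, total = 3+1 = 4; p=34
x=-1: not %3==0, total = 4+1 = 5; p=33
x=-1: not %3==0, total = 5+1 = 6; p=32
x=11: not %3==0, total = 6+1 = 7; p=43
x=4: not %3==0, total = 7+1 = 8; p=47
total+p = 8+47 = 55

55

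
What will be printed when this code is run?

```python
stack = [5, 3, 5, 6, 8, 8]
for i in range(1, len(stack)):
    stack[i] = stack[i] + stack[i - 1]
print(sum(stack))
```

i=1: stack[1] = 3+5 = 8 → [5, 8, 5, 6, 8, 8]
i=2: stack[2] = 5+8 = 13 → [5, 8, 13, 6, 8, 8]
i=3: stack[3] = 6+13 = 19 → [5, 8, 13, 19, 8, 8]
i=4: stack[4] = 8+19 = 27 → [5, 8, 13, 19, 27, 8]
i=5: stack[5] = 8+27 = 35 → [5, 8, 13, 19, 27, 35]
sum = 107

107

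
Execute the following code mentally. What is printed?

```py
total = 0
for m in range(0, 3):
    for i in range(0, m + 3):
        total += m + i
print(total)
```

33

m=0,i=0: total = 0+0 = 0
m=0,i=1: total = 0+1 = 1
m=0,i=2: total = 1+2 = 3
m=1,i=0: total = 3+1 = 4
m=1,i=1: total = 4+2 = 6
m=1,i=2: total = 6+3 = 9
m=1,i=3: total = 9+4 = 13
m=2,i=0: total = 13+2 = 15
m=2,i=1: total = 15+3 = 18
m=2,i=2: total = 18+4 = 22
m=2,i=3: total = 22+5 = 27
m=2,i=4: total = 27+6 = 33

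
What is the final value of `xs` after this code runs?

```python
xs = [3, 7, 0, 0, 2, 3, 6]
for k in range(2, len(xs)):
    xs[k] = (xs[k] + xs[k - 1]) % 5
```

[3, 7, 2, 2, 4, 2, 3]

k=2: xs[2] = (0+7)%5 = 2 → [3, 7, 2, 0, 2, 3, 6]
k=3: xs[3] = (0+2)%5 = 2 → [3, 7, 2, 2, 2, 3, 6]
k=4: xs[4] = (2+2)%5 = 4 → [3, 7, 2, 2, 4, 3, 6]
k=5: xs[5] = (3+4)%5 = 2 → [3, 7, 2, 2, 4, 2, 6]
k=6: xs[6] = (6+2)%5 = 3 → [3, 7, 2, 2, 4, 2, 3]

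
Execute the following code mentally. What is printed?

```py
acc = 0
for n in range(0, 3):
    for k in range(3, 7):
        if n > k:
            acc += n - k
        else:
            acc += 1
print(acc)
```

n=0,k=3: not 0>3, acc = 0+1 = 1
n=0,k=4: not 0>4, acc = 1+1 = 2
n=0,k=5: not 0>5, acc = 2+1 = 3
n=0,k=6: not 0>6, acc = 3+1 = 4
n=1,k=3: not 1>3, acc = 4+1 = 5
n=1,k=4: not 1>4, acc = 5+1 = 6
n=1,k=5: not 1>5, acc = 6+1 = 7
n=1,k=6: not 1>6, acc = 7+1 = 8
n=2,k=3: not 2>3, acc = 8+1 = 9
n=2,k=4: not 2>4, acc = 9+1 = 10
n=2,k=5: not 2>5, acc = 10+1 = 11
n=2,k=6: not 2>6, acc = 11+1 = 12

12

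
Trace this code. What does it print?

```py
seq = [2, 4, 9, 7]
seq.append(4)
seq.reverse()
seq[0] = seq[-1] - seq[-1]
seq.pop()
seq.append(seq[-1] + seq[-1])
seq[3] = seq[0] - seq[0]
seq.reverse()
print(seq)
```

append 4 → [2, 4, 9, 7, 4]
reverse → [4, 7, 9, 4, 2]
seq[0] = seq[-1]-seq[-1] = 2-2 = 0 → [0, 7, 9, 4, 2]
pop() removes 2 → [0, 7, 9, 4]
append seq[-1]+seq[-1] = 4+4 = 8 → [0, 7, 9, 4, 8]
seq[3] = seq[0]-seq[0] = 0-0 = 0 → [0, 7, 9, 0, 8]
reverse → [8, 0, 9, 7, 0]

[8, 0, 9, 7, 0]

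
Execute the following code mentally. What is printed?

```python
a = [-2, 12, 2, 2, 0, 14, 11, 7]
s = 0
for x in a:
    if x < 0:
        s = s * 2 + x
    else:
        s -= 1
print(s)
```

x=-2: <0, s = 0*2+(-2) = -2
x=12: not <0, s = (-2)-1 = -3
x=2: not <0, s = (-3)-1 = -4
x=2: not <0, s = (-4)-1 = -5
x=0: not <0, s = (-5)-1 = -6
x=14: not <0, s = (-6)-1 = -7
x=11: not <0, s = (-7)-1 = -8
x=7: not <0, s = (-8)-1 = -9

-9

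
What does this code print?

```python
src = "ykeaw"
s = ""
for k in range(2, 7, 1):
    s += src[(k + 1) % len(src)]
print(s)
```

k=2: add src[3]='a' → 'a'
k=3: add src[4]='w' → 'aw'
k=4: add src[0]='y' → 'awy'
k=5: add src[1]='k' → 'awyk'
k=6: add src[2]='e' → 'awyke'

awyke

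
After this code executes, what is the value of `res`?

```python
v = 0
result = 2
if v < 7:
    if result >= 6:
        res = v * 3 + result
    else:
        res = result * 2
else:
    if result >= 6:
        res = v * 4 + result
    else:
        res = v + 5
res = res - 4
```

0

v=0, result=2
v < 7 is True; result >= 6 is False
→ res = result * 2 = 4
res = 4-4 = 0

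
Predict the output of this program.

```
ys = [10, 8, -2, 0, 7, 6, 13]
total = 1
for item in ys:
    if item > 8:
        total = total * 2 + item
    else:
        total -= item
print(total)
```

item=10: >8, total = 1*2+10 = 12
item=8: not >8, total = 12-8 = 4
item=-2: not >8, total = 4-(-2) = 6
item=0: not >8, total = 6-0 = 6
item=7: not >8, total = 6-7 = -1
item=6: not >8, total = (-1)-6 = -7
item=13: >8, total = (-7)*2+13 = -1

-1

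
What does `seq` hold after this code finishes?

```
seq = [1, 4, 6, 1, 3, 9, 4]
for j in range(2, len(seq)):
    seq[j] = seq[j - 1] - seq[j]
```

[1, 4, -2, -3, -6, -15, -19]

j=2: seq[2] = 4-6 = -2 → [1, 4, -2, 1, 3, 9, 4]
j=3: seq[3] = (-2)-1 = -3 → [1, 4, -2, -3, 3, 9, 4]
j=4: seq[4] = (-3)-3 = -6 → [1, 4, -2, -3, -6, 9, 4]
j=5: seq[5] = (-6)-9 = -15 → [1, 4, -2, -3, -6, -15, 4]
j=6: seq[6] = (-15)-4 = -19 → [1, 4, -2, -3, -6, -15, -19]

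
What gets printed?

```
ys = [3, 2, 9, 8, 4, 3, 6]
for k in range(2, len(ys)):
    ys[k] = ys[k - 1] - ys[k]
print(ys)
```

[3, 2, -7, -15, -19, -22, -28]

k=2: ys[2] = 2-9 = -7 → [3, 2, -7, 8, 4, 3, 6]
k=3: ys[3] = (-7)-8 = -15 → [3, 2, -7, -15, 4, 3, 6]
k=4: ys[4] = (-15)-4 = -19 → [3, 2, -7, -15, -19, 3, 6]
k=5: ys[5] = (-19)-3 = -22 → [3, 2, -7, -15, -19, -22, 6]
k=6: ys[6] = (-22)-6 = -28 → [3, 2, -7, -15, -19, -22, -28]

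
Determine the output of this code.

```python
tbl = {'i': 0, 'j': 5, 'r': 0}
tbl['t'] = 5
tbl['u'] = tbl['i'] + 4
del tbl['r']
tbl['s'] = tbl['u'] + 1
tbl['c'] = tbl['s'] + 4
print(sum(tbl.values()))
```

tbl['t'] = 5 → {'i': 0, 'j': 5, 'r': 0, 't': 5}
tbl['u'] = tbl['i']+4 = 4 → {'i': 0, 'j': 5, 'r': 0, 't': 5, 'u': 4}
del 'r' → {'i': 0, 'j': 5, 't': 5, 'u': 4}
tbl['s'] = tbl['u']+1 = 5 → {'i': 0, 'j': 5, 't': 5, 'u': 4, 's': 5}
tbl['c'] = tbl['s']+4 = 9 → {'i': 0, 'j': 5, 't': 5, 'u': 4, 's': 5, 'c': 9}
sum of values = 28

28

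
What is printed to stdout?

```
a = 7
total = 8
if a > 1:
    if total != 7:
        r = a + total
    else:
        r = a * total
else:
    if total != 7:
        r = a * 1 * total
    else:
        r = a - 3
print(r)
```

15

a=7, total=8
a > 1 is True; total != 7 is True
→ r = a + total = 15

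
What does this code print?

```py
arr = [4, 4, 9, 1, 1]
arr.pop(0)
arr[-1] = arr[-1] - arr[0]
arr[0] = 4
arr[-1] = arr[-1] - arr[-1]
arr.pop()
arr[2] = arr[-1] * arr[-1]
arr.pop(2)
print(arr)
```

pop(0) removes 4 → [4, 9, 1, 1]
arr[-1] = arr[-1]-arr[0] = 1-4 = -3 → [4, 9, 1, -3]
arr[0] = 4 → [4, 9, 1, -3]
arr[-1] = arr[-1]-arr[-1] = (-3)-(-3) = 0 → [4, 9, 1, 0]
pop() removes 0 → [4, 9, 1]
arr[2] = arr[-1]*arr[-1] = 1*1 = 1 → [4, 9, 1]
pop(2) removes 1 → [4, 9]

[4, 9]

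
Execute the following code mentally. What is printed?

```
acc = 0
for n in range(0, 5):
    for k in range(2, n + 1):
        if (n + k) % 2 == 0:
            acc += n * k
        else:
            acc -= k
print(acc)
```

32

n=2,k=2: even sum, acc = 0+4 = 4
n=3,k=2: odd sum, acc = 4-2 = 2
n=3,k=3: even sum, acc = 2+9 = 11
n=4,k=2: even sum, acc = 11+8 = 19
n=4,k=3: odd sum, acc = 19-3 = 16
n=4,k=4: even sum, acc = 16+16 = 32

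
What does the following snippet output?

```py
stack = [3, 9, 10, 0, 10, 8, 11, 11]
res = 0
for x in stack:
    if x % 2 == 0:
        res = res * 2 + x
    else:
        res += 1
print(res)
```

142

x=3: not even, res = 0+1 = 1
x=9: not even, res = 1+1 = 2
x=10: even, res = 2*2+10 = 14
x=0: even, res = 14*2+0 = 28
x=10: even, res = 28*2+10 = 66
x=8: even, res = 66*2+8 = 140
x=11: not even, res = 140+1 = 141
x=11: not even, res = 141+1 = 142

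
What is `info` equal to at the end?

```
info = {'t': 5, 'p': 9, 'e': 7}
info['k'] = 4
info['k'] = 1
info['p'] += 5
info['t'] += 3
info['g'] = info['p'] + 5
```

info['k'] = 4 → {'t': 5, 'p': 9, 'e': 7, 'k': 4}
info['k'] = 1 → {'t': 5, 'p': 9, 'e': 7, 'k': 1}
info['p'] = 9+5 = 14 → {'t': 5, 'p': 14, 'e': 7, 'k': 1}
info['t'] = 5+3 = 8 → {'t': 8, 'p': 14, 'e': 7, 'k': 1}
info['g'] = info['p']+5 = 19 → {'t': 8, 'p': 14, 'e': 7, 'k': 1, 'g': 19}

{'t': 8, 'p': 14, 'e': 7, 'k': 1, 'g': 19}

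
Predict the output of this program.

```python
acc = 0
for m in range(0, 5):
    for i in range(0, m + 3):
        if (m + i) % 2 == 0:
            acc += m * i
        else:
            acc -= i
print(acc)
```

69

m=0,i=0: even sum, acc = 0+0 = 0
m=0,i=1: odd sum, acc = 0-1 = -1
m=0,i=2: even sum, acc = (-1)+0 = -1
m=1,i=0: odd sum, acc = (-1)-0 = -1
m=1,i=1: even sum, acc = (-1)+1 = 0
m=1,i=2: odd sum, acc = 0-2 = -2
m=1,i=3: even sum, acc = (-2)+3 = 1
m=2,i=0: even sum, acc = 1+0 = 1
m=2,i=1: odd sum, acc = 1-1 = 0
m=2,i=2: even sum, acc = 0+4 = 4
m=2,i=3: odd sum, acc = 4-3 = 1
m=2,i=4: even sum, acc = 1+8 = 9
m=3,i=0: odd sum, acc = 9-0 = 9
m=3,i=1: even sum, acc = 9+3 = 12
m=3,i=2: odd sum, acc = 12-2 = 10
m=3,i=3: even sum, acc = 10+9 = 19
m=3,i=4: odd sum, acc = 19-4 = 15
m=3,i=5: even sum, acc = 15+15 = 30
m=4,i=0: even sum, acc = 30+0 = 30
m=4,i=1: odd sum, acc = 30-1 = 29
m=4,i=2: even sum, acc = 29+8 = 37
m=4,i=3: odd sum, acc = 37-3 = 34
m=4,i=4: even sum, acc = 34+16 = 50
m=4,i=5: odd sum, acc = 50-5 = 45
m=4,i=6: even sum, acc = 45+24 = 69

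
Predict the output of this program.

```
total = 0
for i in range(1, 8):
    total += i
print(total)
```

i=1: total = 0+1 = 1
i=2: total = 1+2 = 3
i=3: total = 3+3 = 6
i=4: total = 6+4 = 10
i=5: total = 10+5 = 15
i=6: total = 15+6 = 21
i=7: total = 21+7 = 28

28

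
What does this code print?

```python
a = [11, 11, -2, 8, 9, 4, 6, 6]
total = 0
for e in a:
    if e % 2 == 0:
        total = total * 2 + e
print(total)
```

66

e=11: not even
e=11: not even
e=-2: even, total = 0*2+(-2) = -2
e=8: even, total = (-2)*2+8 = 4
e=9: not even
e=4: even, total = 4*2+4 = 12
e=6: even, total = 12*2+6 = 30
e=6: even, total = 30*2+6 = 66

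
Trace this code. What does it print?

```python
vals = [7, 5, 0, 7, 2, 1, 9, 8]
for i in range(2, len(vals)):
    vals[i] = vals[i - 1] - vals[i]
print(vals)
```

i=2: vals[2] = 5-0 = 5 → [7, 5, 5, 7, 2, 1, 9, 8]
i=3: vals[3] = 5-7 = -2 → [7, 5, 5, -2, 2, 1, 9, 8]
i=4: vals[4] = (-2)-2 = -4 → [7, 5, 5, -2, -4, 1, 9, 8]
i=5: vals[5] = (-4)-1 = -5 → [7, 5, 5, -2, -4, -5, 9, 8]
i=6: vals[6] = (-5)-9 = -14 → [7, 5, 5, -2, -4, -5, -14, 8]
i=7: vals[7] = (-14)-8 = -22 → [7, 5, 5, -2, -4, -5, -14, -22]

[7, 5, 5, -2, -4, -5, -14, -22]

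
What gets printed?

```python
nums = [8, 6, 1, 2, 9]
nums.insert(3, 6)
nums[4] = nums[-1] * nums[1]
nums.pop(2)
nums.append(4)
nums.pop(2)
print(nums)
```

insert 6 at 3 → [8, 6, 1, 6, 2, 9]
nums[4] = nums[-1]*nums[1] = 9*6 = 54 → [8, 6, 1, 6, 54, 9]
pop(2) removes 1 → [8, 6, 6, 54, 9]
append 4 → [8, 6, 6, 54, 9, 4]
pop(2) removes 6 → [8, 6, 54, 9, 4]

[8, 6, 54, 9, 4]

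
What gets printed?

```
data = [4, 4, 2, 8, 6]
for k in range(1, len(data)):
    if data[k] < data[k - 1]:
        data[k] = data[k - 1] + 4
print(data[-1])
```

k=1: 4>=4, unchanged → [4, 4, 2, 8, 6]
k=2: 2<4, data[2] = 4+4 = 8 → [4, 4, 8, 8, 6]
k=3: 8>=8, unchanged → [4, 4, 8, 8, 6]
k=4: 6<8, data[4] = 8+4 = 12 → [4, 4, 8, 8, 12]

12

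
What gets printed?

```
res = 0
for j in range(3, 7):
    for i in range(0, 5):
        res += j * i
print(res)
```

j=3,i=0: res = 0+0 = 0
j=3,i=1: res = 0+3 = 3
j=3,i=2: res = 3+6 = 9
j=3,i=3: res = 9+9 = 18
j=3,i=4: res = 18+12 = 30
j=4,i=0: res = 30+0 = 30
j=4,i=1: res = 30+4 = 34
j=4,i=2: res = 34+8 = 42
j=4,i=3: res = 42+12 = 54
j=4,i=4: res = 54+16 = 70
j=5,i=0: res = 70+0 = 70
j=5,i=1: res = 70+5 = 75
j=5,i=2: res = 75+10 = 85
j=5,i=3: res = 85+15 = 100
j=5,i=4: res = 100+20 = 120
j=6,i=0: res = 120+0 = 120
j=6,i=1: res = 120+6 = 126
j=6,i=2: res = 126+12 = 138
j=6,i=3: res = 138+18 = 156
j=6,i=4: res = 156+24 = 180

180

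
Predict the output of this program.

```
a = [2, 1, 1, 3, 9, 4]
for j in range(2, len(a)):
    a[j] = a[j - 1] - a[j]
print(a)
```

[2, 1, 0, -3, -12, -16]

j=2: a[2] = 1-1 = 0 → [2, 1, 0, 3, 9, 4]
j=3: a[3] = 0-3 = -3 → [2, 1, 0, -3, 9, 4]
j=4: a[4] = (-3)-9 = -12 → [2, 1, 0, -3, -12, 4]
j=5: a[5] = (-12)-4 = -16 → [2, 1, 0, -3, -12, -16]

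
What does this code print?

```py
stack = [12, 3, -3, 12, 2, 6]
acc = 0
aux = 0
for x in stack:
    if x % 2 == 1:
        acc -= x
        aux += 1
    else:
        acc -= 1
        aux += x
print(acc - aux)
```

-38

x=12: not odd, acc = 0-1 = -1; aux=12
x=3: odd, acc = (-1)-3 = -4; aux=13
x=-3: odd, acc = (-4)-(-3) = -1; aux=14
x=12: not odd, acc = (-1)-1 = -2; aux=26
x=2: not odd, acc = (-2)-1 = -3; aux=28
x=6: not odd, acc = (-3)-1 = -4; aux=34
acc-aux = (-4)-34 = -38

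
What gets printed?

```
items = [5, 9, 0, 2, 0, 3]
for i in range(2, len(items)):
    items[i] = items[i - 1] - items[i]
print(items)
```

[5, 9, 9, 7, 7, 4]

i=2: items[2] = 9-0 = 9 → [5, 9, 9, 2, 0, 3]
i=3: items[3] = 9-2 = 7 → [5, 9, 9, 7, 0, 3]
i=4: items[4] = 7-0 = 7 → [5, 9, 9, 7, 7, 3]
i=5: items[5] = 7-3 = 4 → [5, 9, 9, 7, 7, 4]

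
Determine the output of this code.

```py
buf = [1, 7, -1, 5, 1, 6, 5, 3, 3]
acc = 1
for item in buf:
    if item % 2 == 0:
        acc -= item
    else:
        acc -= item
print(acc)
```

-29

item=1: not even, acc = 1-1 = 0
item=7: not even, acc = 0-7 = -7
item=-1: not even, acc = (-7)-(-1) = -6
item=5: not even, acc = (-6)-5 = -11
item=1: not even, acc = (-11)-1 = -12
item=6: even, acc = (-12)-6 = -18
item=5: not even, acc = (-18)-5 = -23
item=3: not even, acc = (-23)-3 = -26
item=3: not even, acc = (-26)-3 = -29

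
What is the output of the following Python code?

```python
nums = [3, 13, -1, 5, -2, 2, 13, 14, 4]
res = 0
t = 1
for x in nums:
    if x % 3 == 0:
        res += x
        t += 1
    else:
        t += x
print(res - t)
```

-47

x=3: %3==0, res = 0+3 = 3; t=2
x=13: not %3==0; t=15
x=-1: not %3==0; t=14
x=5: not %3==0; t=19
x=-2: not %3==0; t=17
x=2: not %3==0; t=19
x=13: not %3==0; t=32
x=14: not %3==0; t=46
x=4: not %3==0; t=50
res-t = 3-50 = -47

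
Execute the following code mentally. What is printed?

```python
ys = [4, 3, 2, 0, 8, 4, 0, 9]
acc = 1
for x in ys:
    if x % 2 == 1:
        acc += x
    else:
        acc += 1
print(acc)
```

19

x=4: not odd, acc = 1+1 = 2
x=3: odd, acc = 2+3 = 5
x=2: not odd, acc = 5+1 = 6
x=0: not odd, acc = 6+1 = 7
x=8: not odd, acc = 7+1 = 8
x=4: not odd, acc = 8+1 = 9
x=0: not odd, acc = 9+1 = 10
x=9: odd, acc = 10+9 = 19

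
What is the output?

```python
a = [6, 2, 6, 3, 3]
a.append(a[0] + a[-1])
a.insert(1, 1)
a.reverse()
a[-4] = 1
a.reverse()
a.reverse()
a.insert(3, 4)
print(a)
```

append a[0]+a[-1] = 6+3 = 9 → [6, 2, 6, 3, 3, 9]
insert 1 at 1 → [6, 1, 2, 6, 3, 3, 9]
reverse → [9, 3, 3, 6, 2, 1, 6]
a[-4] = 1 → [9, 3, 3, 1, 2, 1, 6]
reverse → [6, 1, 2, 1, 3, 3, 9]
reverse → [9, 3, 3, 1, 2, 1, 6]
insert 4 at 3 → [9, 3, 3, 4, 1, 2, 1, 6]

[9, 3, 3, 4, 1, 2, 1, 6]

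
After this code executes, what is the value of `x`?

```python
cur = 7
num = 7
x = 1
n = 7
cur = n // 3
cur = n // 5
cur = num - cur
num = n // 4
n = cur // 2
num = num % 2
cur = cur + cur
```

1

cur = 7//3 = 2
cur = 7//5 = 1
cur = 7-1 = 6
num = 7//4 = 1
n = 6//2 = 3
num = 1%2 = 1
cur = 6+6 = 12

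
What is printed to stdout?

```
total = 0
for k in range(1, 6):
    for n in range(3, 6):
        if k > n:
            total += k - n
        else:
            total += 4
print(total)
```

52

k=1,n=3: not 1>3, total = 0+4 = 4
k=1,n=4: not 1>4, total = 4+4 = 8
k=1,n=5: not 1>5, total = 8+4 = 12
k=2,n=3: not 2>3, total = 12+4 = 16
k=2,n=4: not 2>4, total = 16+4 = 20
k=2,n=5: not 2>5, total = 20+4 = 24
k=3,n=3: not 3>3, total = 24+4 = 28
k=3,n=4: not 3>4, total = 28+4 = 32
k=3,n=5: not 3>5, total = 32+4 = 36
k=4,n=3: 4>3, total = 36+1 = 37
k=4,n=4: not 4>4, total = 37+4 = 41
k=4,n=5: not 4>5, total = 41+4 = 45
k=5,n=3: 5>3, total = 45+2 = 47
k=5,n=4: 5>4, total = 47+1 = 48
k=5,n=5: not 5>5, total = 48+4 = 52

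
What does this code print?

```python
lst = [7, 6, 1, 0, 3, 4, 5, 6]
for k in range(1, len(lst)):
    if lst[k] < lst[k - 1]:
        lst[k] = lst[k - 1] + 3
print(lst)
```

[7, 10, 13, 16, 19, 22, 25, 28]

k=1: 6<7, lst[1] = 7+3 = 10 → [7, 10, 1, 0, 3, 4, 5, 6]
k=2: 1<10, lst[2] = 10+3 = 13 → [7, 10, 13, 0, 3, 4, 5, 6]
k=3: 0<13, lst[3] = 13+3 = 16 → [7, 10, 13, 16, 3, 4, 5, 6]
k=4: 3<16, lst[4] = 16+3 = 19 → [7, 10, 13, 16, 19, 4, 5, 6]
k=5: 4<19, lst[5] = 19+3 = 22 → [7, 10, 13, 16, 19, 22, 5, 6]
k=6: 5<22, lst[6] = 22+3 = 25 → [7, 10, 13, 16, 19, 22, 25, 6]
k=7: 6<25, lst[7] = 25+3 = 28 → [7, 10, 13, 16, 19, 22, 25, 28]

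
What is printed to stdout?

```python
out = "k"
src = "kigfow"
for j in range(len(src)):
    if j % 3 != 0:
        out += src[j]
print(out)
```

j=0: skip
j=1: add 'i' → 'ki'
j=2: add 'g' → 'kig'
j=3: skip
j=4: add 'o' → 'kigo'
j=5: add 'w' → 'kigow'

kigow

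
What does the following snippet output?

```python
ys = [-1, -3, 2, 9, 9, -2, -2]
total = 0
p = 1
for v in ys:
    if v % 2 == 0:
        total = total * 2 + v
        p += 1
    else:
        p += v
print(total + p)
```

20

v=-1: not even; p=0
v=-3: not even; p=-3
v=2: even, total = 0*2+2 = 2; p=-2
v=9: not even; p=7
v=9: not even; p=16
v=-2: even, total = 2*2+(-2) = 2; p=17
v=-2: even, total = 2*2+(-2) = 2; p=18
total+p = 2+18 = 20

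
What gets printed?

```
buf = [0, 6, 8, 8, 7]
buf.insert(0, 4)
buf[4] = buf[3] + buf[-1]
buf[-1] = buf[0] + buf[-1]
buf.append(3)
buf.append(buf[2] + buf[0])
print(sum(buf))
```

insert 4 at 0 → [4, 0, 6, 8, 8, 7]
buf[4] = buf[3]+buf[-1] = 8+7 = 15 → [4, 0, 6, 8, 15, 7]
buf[-1] = buf[0]+buf[-1] = 4+7 = 11 → [4, 0, 6, 8, 15, 11]
append 3 → [4, 0, 6, 8, 15, 11, 3]
append buf[2]+buf[0] = 6+4 = 10 → [4, 0, 6, 8, 15, 11, 3, 10]
sum = 57

57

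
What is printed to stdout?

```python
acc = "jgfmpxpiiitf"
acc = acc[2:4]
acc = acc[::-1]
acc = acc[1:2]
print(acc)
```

slice [2:4] → 'fm'
reverse → 'mf'
slice [1:2] → 'f'

f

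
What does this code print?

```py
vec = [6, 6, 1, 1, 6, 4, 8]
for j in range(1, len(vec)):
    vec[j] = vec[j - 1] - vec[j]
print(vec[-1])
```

-20

j=1: vec[1] = 6-6 = 0 → [6, 0, 1, 1, 6, 4, 8]
j=2: vec[2] = 0-1 = -1 → [6, 0, -1, 1, 6, 4, 8]
j=3: vec[3] = (-1)-1 = -2 → [6, 0, -1, -2, 6, 4, 8]
j=4: vec[4] = (-2)-6 = -8 → [6, 0, -1, -2, -8, 4, 8]
j=5: vec[5] = (-8)-4 = -12 → [6, 0, -1, -2, -8, -12, 8]
j=6: vec[6] = (-12)-8 = -20 → [6, 0, -1, -2, -8, -12, -20]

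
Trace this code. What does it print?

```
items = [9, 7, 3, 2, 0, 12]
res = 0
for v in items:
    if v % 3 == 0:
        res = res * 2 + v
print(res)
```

96

v=9: %3==0, res = 0*2+9 = 9
v=7: not %3==0
v=3: %3==0, res = 9*2+3 = 21
v=2: not %3==0
v=0: %3==0, res = 21*2+0 = 42
v=12: %3==0, res = 42*2+12 = 96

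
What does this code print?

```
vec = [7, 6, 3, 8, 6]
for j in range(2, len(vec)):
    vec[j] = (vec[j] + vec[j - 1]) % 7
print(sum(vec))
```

j=2: vec[2] = (3+6)%7 = 2 → [7, 6, 2, 8, 6]
j=3: vec[3] = (8+2)%7 = 3 → [7, 6, 2, 3, 6]
j=4: vec[4] = (6+3)%7 = 2 → [7, 6, 2, 3, 2]
sum = 20

20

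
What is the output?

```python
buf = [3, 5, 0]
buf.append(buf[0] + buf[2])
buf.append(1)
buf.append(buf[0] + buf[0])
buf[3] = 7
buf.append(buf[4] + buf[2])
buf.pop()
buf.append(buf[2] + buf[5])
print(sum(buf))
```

28

append buf[0]+buf[2] = 3+0 = 3 → [3, 5, 0, 3]
append 1 → [3, 5, 0, 3, 1]
append buf[0]+buf[0] = 3+3 = 6 → [3, 5, 0, 3, 1, 6]
buf[3] = 7 → [3, 5, 0, 7, 1, 6]
append buf[4]+buf[2] = 1+0 = 1 → [3, 5, 0, 7, 1, 6, 1]
pop() removes 1 → [3, 5, 0, 7, 1, 6]
append buf[2]+buf[5] = 0+6 = 6 → [3, 5, 0, 7, 1, 6, 6]
sum = 28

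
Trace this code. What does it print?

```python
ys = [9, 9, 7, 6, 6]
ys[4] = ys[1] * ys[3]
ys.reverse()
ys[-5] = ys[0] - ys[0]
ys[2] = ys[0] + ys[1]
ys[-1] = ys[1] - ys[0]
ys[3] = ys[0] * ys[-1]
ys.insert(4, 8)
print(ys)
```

ys[4] = ys[1]*ys[3] = 9*6 = 54 → [9, 9, 7, 6, 54]
reverse → [54, 6, 7, 9, 9]
ys[-5] = ys[0]-ys[0] = 54-54 = 0 → [0, 6, 7, 9, 9]
ys[2] = ys[0]+ys[1] = 0+6 = 6 → [0, 6, 6, 9, 9]
ys[-1] = ys[1]-ys[0] = 6-0 = 6 → [0, 6, 6, 9, 6]
ys[3] = ys[0]*ys[-1] = 0*6 = 0 → [0, 6, 6, 0, 6]
insert 8 at 4 → [0, 6, 6, 0, 8, 6]

[0, 6, 6, 0, 8, 6]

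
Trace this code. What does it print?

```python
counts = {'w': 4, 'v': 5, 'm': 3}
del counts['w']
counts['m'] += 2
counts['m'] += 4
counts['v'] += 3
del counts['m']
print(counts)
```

{'v': 8}

del 'w' → {'v': 5, 'm': 3}
counts['m'] = 3+2 = 5 → {'v': 5, 'm': 5}
counts['m'] = 5+4 = 9 → {'v': 5, 'm': 9}
counts['v'] = 5+3 = 8 → {'v': 8, 'm': 9}
del 'm' → {'v': 8}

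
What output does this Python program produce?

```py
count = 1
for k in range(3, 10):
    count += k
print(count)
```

43

k=3: count = 1+3 = 4
k=4: count = 4+4 = 8
k=5: count = 8+5 = 13
k=6: count = 13+6 = 19
k=7: count = 19+7 = 26
k=8: count = 26+8 = 34
k=9: count = 34+9 = 43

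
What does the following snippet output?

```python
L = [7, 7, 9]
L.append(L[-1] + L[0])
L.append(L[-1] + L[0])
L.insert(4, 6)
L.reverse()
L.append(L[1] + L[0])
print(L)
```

[23, 6, 16, 9, 7, 7, 29]

append L[-1]+L[0] = 9+7 = 16 → [7, 7, 9, 16]
append L[-1]+L[0] = 16+7 = 23 → [7, 7, 9, 16, 23]
insert 6 at 4 → [7, 7, 9, 16, 6, 23]
reverse → [23, 6, 16, 9, 7, 7]
append L[1]+L[0] = 6+23 = 29 → [23, 6, 16, 9, 7, 7, 29]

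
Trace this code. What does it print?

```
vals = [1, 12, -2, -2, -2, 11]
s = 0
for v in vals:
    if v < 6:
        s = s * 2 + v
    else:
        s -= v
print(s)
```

-113

v=1: <6, s = 0*2+1 = 1
v=12: not <6, s = 1-12 = -11
v=-2: <6, s = (-11)*2+(-2) = -24
v=-2: <6, s = (-24)*2+(-2) = -50
v=-2: <6, s = (-50)*2+(-2) = -102
v=11: not <6, s = (-102)-11 = -113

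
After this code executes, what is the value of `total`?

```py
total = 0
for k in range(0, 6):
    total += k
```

k=0: total = 0+0 = 0
k=1: total = 0+1 = 1
k=2: total = 1+2 = 3
k=3: total = 3+3 = 6
k=4: total = 6+4 = 10
k=5: total = 10+5 = 15

15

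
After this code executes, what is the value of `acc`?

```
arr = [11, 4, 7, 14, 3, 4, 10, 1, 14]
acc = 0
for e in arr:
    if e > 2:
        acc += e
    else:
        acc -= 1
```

66

e=11: >2, acc = 0+11 = 11
e=4: >2, acc = 11+4 = 15
e=7: >2, acc = 15+7 = 22
e=14: >2, acc = 22+14 = 36
e=3: >2, acc = 36+3 = 39
e=4: >2, acc = 39+4 = 43
e=10: >2, acc = 43+10 = 53
e=1: not >2, acc = 53-1 = 52
e=14: >2, acc = 52+14 = 66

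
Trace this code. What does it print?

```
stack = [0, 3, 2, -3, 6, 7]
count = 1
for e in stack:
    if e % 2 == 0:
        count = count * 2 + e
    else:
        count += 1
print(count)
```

e=0: even, count = 1*2+0 = 2
e=3: not even, count = 2+1 = 3
e=2: even, count = 3*2+2 = 8
e=-3: not even, count = 8+1 = 9
e=6: even, count = 9*2+6 = 24
e=7: not even, count = 24+1 = 25

25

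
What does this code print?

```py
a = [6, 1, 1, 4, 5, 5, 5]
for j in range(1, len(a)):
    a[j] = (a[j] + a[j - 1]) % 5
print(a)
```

[6, 2, 3, 2, 2, 2, 2]

j=1: a[1] = (1+6)%5 = 2 → [6, 2, 1, 4, 5, 5, 5]
j=2: a[2] = (1+2)%5 = 3 → [6, 2, 3, 4, 5, 5, 5]
j=3: a[3] = (4+3)%5 = 2 → [6, 2, 3, 2, 5, 5, 5]
j=4: a[4] = (5+2)%5 = 2 → [6, 2, 3, 2, 2, 5, 5]
j=5: a[5] = (5+2)%5 = 2 → [6, 2, 3, 2, 2, 2, 5]
j=6: a[6] = (5+2)%5 = 2 → [6, 2, 3, 2, 2, 2, 2]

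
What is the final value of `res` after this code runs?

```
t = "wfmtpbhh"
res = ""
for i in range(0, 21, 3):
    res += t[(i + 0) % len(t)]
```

i=0: add t[0]='w' → 'w'
i=3: add t[3]='t' → 'wt'
i=6: add t[6]='h' → 'wth'
i=9: add t[1]='f' → 'wthf'
i=12: add t[4]='p' → 'wthfp'
i=15: add t[7]='h' → 'wthfph'
i=18: add t[2]='m' → 'wthfphm'

'wthfphm'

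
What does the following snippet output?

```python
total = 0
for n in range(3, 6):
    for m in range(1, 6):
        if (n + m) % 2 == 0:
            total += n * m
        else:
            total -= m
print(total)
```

75

n=3,m=1: even sum, total = 0+3 = 3
n=3,m=2: odd sum, total = 3-2 = 1
n=3,m=3: even sum, total = 1+9 = 10
n=3,m=4: odd sum, total = 10-4 = 6
n=3,m=5: even sum, total = 6+15 = 21
n=4,m=1: odd sum, total = 21-1 = 20
n=4,m=2: even sum, total = 20+8 = 28
n=4,m=3: odd sum, total = 28-3 = 25
n=4,m=4: even sum, total = 25+16 = 41
n=4,m=5: odd sum, total = 41-5 = 36
n=5,m=1: even sum, total = 36+5 = 41
n=5,m=2: odd sum, total = 41-2 = 39
n=5,m=3: even sum, total = 39+15 = 54
n=5,m=4: odd sum, total = 54-4 = 50
n=5,m=5: even sum, total = 50+25 = 75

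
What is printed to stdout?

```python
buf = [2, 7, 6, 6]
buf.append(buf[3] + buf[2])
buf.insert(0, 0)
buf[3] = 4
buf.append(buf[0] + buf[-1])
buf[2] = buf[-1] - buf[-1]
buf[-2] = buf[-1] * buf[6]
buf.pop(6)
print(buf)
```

[0, 2, 0, 4, 6, 144]

append buf[3]+buf[2] = 6+6 = 12 → [2, 7, 6, 6, 12]
insert 0 at 0 → [0, 2, 7, 6, 6, 12]
buf[3] = 4 → [0, 2, 7, 4, 6, 12]
append buf[0]+buf[-1] = 0+12 = 12 → [0, 2, 7, 4, 6, 12, 12]
buf[2] = buf[-1]-buf[-1] = 12-12 = 0 → [0, 2, 0, 4, 6, 12, 12]
buf[-2] = buf[-1]*buf[6] = 12*12 = 144 → [0, 2, 0, 4, 6, 144, 12]
pop(6) removes 12 → [0, 2, 0, 4, 6, 144]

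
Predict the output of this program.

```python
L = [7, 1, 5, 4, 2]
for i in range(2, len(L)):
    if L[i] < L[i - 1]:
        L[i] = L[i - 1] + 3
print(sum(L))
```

32

i=2: 5>=1, unchanged → [7, 1, 5, 4, 2]
i=3: 4<5, L[3] = 5+3 = 8 → [7, 1, 5, 8, 2]
i=4: 2<8, L[4] = 8+3 = 11 → [7, 1, 5, 8, 11]
sum = 32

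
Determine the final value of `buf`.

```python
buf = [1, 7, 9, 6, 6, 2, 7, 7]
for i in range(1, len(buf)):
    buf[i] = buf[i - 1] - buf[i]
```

i=1: buf[1] = 1-7 = -6 → [1, -6, 9, 6, 6, 2, 7, 7]
i=2: buf[2] = (-6)-9 = -15 → [1, -6, -15, 6, 6, 2, 7, 7]
i=3: buf[3] = (-15)-6 = -21 → [1, -6, -15, -21, 6, 2, 7, 7]
i=4: buf[4] = (-21)-6 = -27 → [1, -6, -15, -21, -27, 2, 7, 7]
i=5: buf[5] = (-27)-2 = -29 → [1, -6, -15, -21, -27, -29, 7, 7]
i=6: buf[6] = (-29)-7 = -36 → [1, -6, -15, -21, -27, -29, -36, 7]
i=7: buf[7] = (-36)-7 = -43 → [1, -6, -15, -21, -27, -29, -36, -43]

[1, -6, -15, -21, -27, -29, -36, -43]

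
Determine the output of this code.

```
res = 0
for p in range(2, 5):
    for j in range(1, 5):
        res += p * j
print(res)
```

p=2,j=1: res = 0+2 = 2
p=2,j=2: res = 2+4 = 6
p=2,j=3: res = 6+6 = 12
p=2,j=4: res = 12+8 = 20
p=3,j=1: res = 20+3 = 23
p=3,j=2: res = 23+6 = 29
p=3,j=3: res = 29+9 = 38
p=3,j=4: res = 38+12 = 50
p=4,j=1: res = 50+4 = 54
p=4,j=2: res = 54+8 = 62
p=4,j=3: res = 62+12 = 74
p=4,j=4: res = 74+16 = 90

90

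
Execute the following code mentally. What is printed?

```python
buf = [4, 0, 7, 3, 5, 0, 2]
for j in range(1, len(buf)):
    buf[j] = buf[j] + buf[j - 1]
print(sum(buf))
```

j=1: buf[1] = 0+4 = 4 → [4, 4, 7, 3, 5, 0, 2]
j=2: buf[2] = 7+4 = 11 → [4, 4, 11, 3, 5, 0, 2]
j=3: buf[3] = 3+11 = 14 → [4, 4, 11, 14, 5, 0, 2]
j=4: buf[4] = 5+14 = 19 → [4, 4, 11, 14, 19, 0, 2]
j=5: buf[5] = 0+19 = 19 → [4, 4, 11, 14, 19, 19, 2]
j=6: buf[6] = 2+19 = 21 → [4, 4, 11, 14, 19, 19, 21]
sum = 92

92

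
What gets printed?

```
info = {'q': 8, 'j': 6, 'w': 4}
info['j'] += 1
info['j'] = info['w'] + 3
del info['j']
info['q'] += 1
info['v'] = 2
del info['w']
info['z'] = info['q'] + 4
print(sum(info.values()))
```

info['j'] = 6+1 = 7 → {'q': 8, 'j': 7, 'w': 4}
info['j'] = info['w']+3 = 7 → {'q': 8, 'j': 7, 'w': 4}
del 'j' → {'q': 8, 'w': 4}
info['q'] = 8+1 = 9 → {'q': 9, 'w': 4}
info['v'] = 2 → {'q': 9, 'w': 4, 'v': 2}
del 'w' → {'q': 9, 'v': 2}
info['z'] = info['q']+4 = 13 → {'q': 9, 'v': 2, 'z': 13}
sum of values = 24

24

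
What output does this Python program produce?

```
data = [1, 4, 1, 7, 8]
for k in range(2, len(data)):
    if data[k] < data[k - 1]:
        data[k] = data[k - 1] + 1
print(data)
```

[1, 4, 5, 7, 8]

k=2: 1<4, data[2] = 4+1 = 5 → [1, 4, 5, 7, 8]
k=3: 7>=5, unchanged → [1, 4, 5, 7, 8]
k=4: 8>=7, unchanged → [1, 4, 5, 7, 8]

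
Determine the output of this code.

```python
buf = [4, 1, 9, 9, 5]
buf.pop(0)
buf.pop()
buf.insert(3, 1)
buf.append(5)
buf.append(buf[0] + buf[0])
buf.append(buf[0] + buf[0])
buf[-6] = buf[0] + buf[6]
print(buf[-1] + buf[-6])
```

pop(0) removes 4 → [1, 9, 9, 5]
pop() removes 5 → [1, 9, 9]
insert 1 at 3 → [1, 9, 9, 1]
append 5 → [1, 9, 9, 1, 5]
append buf[0]+buf[0] = 1+1 = 2 → [1, 9, 9, 1, 5, 2]
append buf[0]+buf[0] = 1+1 = 2 → [1, 9, 9, 1, 5, 2, 2]
buf[-6] = buf[0]+buf[6] = 1+2 = 3 → [1, 3, 9, 1, 5, 2, 2]
buf[-1]+buf[-6] = 2+3 = 5

5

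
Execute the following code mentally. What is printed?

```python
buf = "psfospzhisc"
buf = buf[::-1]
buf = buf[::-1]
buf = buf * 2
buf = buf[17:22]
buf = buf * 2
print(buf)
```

reverse → 'csihzpsofsp'
reverse → 'psfospzhisc'
repeat ×2 → 'psfospzhiscpsfospzhisc'
slice [17:22] → 'zhisc'
repeat ×2 → 'zhisczhisc'

zhisczhisc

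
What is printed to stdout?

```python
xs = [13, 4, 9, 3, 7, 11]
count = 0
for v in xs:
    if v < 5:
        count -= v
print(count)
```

-7

v=13: not <5
v=4: <5, count = 0-4 = -4
v=9: not <5
v=3: <5, count = (-4)-3 = -7
v=7: not <5
v=11: not <5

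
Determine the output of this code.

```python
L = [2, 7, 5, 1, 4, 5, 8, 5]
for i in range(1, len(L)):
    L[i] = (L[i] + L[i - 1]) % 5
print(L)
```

[2, 4, 4, 0, 4, 4, 2, 2]

i=1: L[1] = (7+2)%5 = 4 → [2, 4, 5, 1, 4, 5, 8, 5]
i=2: L[2] = (5+4)%5 = 4 → [2, 4, 4, 1, 4, 5, 8, 5]
i=3: L[3] = (1+4)%5 = 0 → [2, 4, 4, 0, 4, 5, 8, 5]
i=4: L[4] = (4+0)%5 = 4 → [2, 4, 4, 0, 4, 5, 8, 5]
i=5: L[5] = (5+4)%5 = 4 → [2, 4, 4, 0, 4, 4, 8, 5]
i=6: L[6] = (8+4)%5 = 2 → [2, 4, 4, 0, 4, 4, 2, 5]
i=7: L[7] = (5+2)%5 = 2 → [2, 4, 4, 0, 4, 4, 2, 2]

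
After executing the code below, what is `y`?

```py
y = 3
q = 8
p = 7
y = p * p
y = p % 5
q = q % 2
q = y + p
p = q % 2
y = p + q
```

y = 7*7 = 49
y = 7%5 = 2
q = 8%2 = 0
q = 2+7 = 9
p = 9%2 = 1
y = 1+9 = 10

10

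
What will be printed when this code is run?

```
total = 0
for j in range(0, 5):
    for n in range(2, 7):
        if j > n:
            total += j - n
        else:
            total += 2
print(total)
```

48

j=0,n=2: not 0>2, total = 0+2 = 2
j=0,n=3: not 0>3, total = 2+2 = 4
j=0,n=4: not 0>4, total = 4+2 = 6
j=0,n=5: not 0>5, total = 6+2 = 8
j=0,n=6: not 0>6, total = 8+2 = 10
j=1,n=2: not 1>2, total = 10+2 = 12
j=1,n=3: not 1>3, total = 12+2 = 14
j=1,n=4: not 1>4, total = 14+2 = 16
j=1,n=5: not 1>5, total = 16+2 = 18
j=1,n=6: not 1>6, total = 18+2 = 20
j=2,n=2: not 2>2, total = 20+2 = 22
j=2,n=3: not 2>3, total = 22+2 = 24
j=2,n=4: not 2>4, total = 24+2 = 26
j=2,n=5: not 2>5, total = 26+2 = 28
j=2,n=6: not 2>6, total = 28+2 = 30
j=3,n=2: 3>2, total = 30+1 = 31
j=3,n=3: not 3>3, total = 31+2 = 33
j=3,n=4: not 3>4, total = 33+2 = 35
j=3,n=5: not 3>5, total = 35+2 = 37
j=3,n=6: not 3>6, total = 37+2 = 39
j=4,n=2: 4>2, total = 39+2 = 41
j=4,n=3: 4>3, total = 41+1 = 42
j=4,n=4: not 4>4, total = 42+2 = 44
j=4,n=5: not 4>5, total = 44+2 = 46
j=4,n=6: not 4>6, total = 46+2 = 48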